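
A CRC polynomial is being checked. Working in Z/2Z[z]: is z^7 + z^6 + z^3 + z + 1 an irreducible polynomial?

Yes

Write f(z) = z^7 + z^6 + z^3 + z + 1.
Check for roots in Z/2Z: f(0) = 1; f(1) = 1.
No roots, so no linear factors.
Monic irreducibles of degree 2 over GF(2): z^2 + z + 1.
None of them divide f (all give nonzero remainder).
Monic irreducibles of degree 3 over GF(2): z^3 + z + 1, z^3 + z^2 + 1.
None of them divide f (all give nonzero remainder).
No irreducible factor of degree ≤ 3 exists, so f is irreducible over GF(2).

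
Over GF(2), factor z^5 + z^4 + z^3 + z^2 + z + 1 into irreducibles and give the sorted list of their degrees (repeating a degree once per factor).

Write f(z) = z^5 + z^4 + z^3 + z^2 + z + 1.
Roots in GF(2): f(0) = 1; f(1) = 0 → root.
Linear factors from roots: (z + 1).
Complete factorization: f(z) = (z + 1)·(z^2 + z + 1)^2.
Factor degrees with multiplicity: 1 + 2 + 2 = 5.

1, 2, 2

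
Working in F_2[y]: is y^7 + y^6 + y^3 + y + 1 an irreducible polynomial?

Yes

Write f(y) = y^7 + y^6 + y^3 + y + 1.
Check for roots in F_2: f(0) = 1; f(1) = 1.
No roots, so no linear factors.
Monic irreducibles of degree 2 over GF(2): y^2 + y + 1.
None of them divide f (all give nonzero remainder).
Monic irreducibles of degree 3 over GF(2): y^3 + y + 1, y^3 + y^2 + 1.
None of them divide f (all give nonzero remainder).
No irreducible factor of degree ≤ 3 exists, so f is irreducible over GF(2).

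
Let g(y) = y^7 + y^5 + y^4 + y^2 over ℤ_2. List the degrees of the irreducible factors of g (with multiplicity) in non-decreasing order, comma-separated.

Roots in ℤ_2: g(0) = 0 → root; g(1) = 0 → root.
Linear factors from roots: (y), (y + 1).
Complete factorization: g(y) = (y)^2·(y + 1)^3·(y^2 + y + 1).
Factor degrees with multiplicity: 1 + 1 + 1 + 1 + 1 + 2 = 7.

1, 1, 1, 1, 1, 2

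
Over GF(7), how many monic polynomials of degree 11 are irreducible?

179756976

x^(7^11) − x is the product of all monic irreducibles of degree dividing 11; Möbius inversion gives N = (1/11) Σ μ(11/d)·7^d.
Divisors of 11: 1, 11; μ(11/d) for each: -1, 1.
Σ = − 7^1 + 7^11 = 1977326736.
N = 1977326736/11 = 179756976.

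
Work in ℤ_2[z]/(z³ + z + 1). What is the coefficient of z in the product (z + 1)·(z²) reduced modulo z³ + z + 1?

1

Multiply in ℤ_2[z]: (z + 1)·(z²) = z³ + z².
Reduce using z³ ≡ z + 1 (mod z³ + z + 1).
Reduced: z² + z + 1.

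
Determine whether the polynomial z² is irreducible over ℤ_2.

No

Write h(z) = z².
Check for roots in ℤ_2: h(0) = 0 → root; h(1) = 1.
h(0) = 0, so (z) divides h(z); h is reducible.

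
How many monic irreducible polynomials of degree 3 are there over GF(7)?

The number of monic irreducibles of degree 3 over GF(7) is (1/3)·Σ_{d∣3} μ(3/d) 7^d.
Divisors of 3: 1, 3; μ(3/d) for each: -1, 1.
Σ = − 7^1 + 7^3 = 336.
N = 336/3 = 112.

112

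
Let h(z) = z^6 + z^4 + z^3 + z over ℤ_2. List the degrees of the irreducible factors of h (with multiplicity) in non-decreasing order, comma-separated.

Roots in ℤ_2: h(0) = 0 → root; h(1) = 0 → root.
Linear factors from roots: (z), (z + 1).
Complete factorization: h(z) = (z)·(z + 1)^3·(z^2 + z + 1).
Factor degrees with multiplicity: 1 + 1 + 1 + 1 + 2 = 6.

1, 1, 1, 1, 2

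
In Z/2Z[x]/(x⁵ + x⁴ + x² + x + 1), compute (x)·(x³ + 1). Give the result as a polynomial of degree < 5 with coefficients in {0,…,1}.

x^4 + x

Multiply in Z/2Z[x]: (x)·(x³ + 1) = x⁴ + x.
Reduced: x⁴ + x.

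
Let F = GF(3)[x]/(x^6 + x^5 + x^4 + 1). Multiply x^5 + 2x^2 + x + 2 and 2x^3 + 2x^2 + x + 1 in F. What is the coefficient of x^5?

0

Multiply in GF(3)[x]: (x^5 + 2x^2 + x + 2)·(2x^3 + 2x^2 + x + 1) = 2x^8 + 2x^7 + x^6 + 2x^5 + 2x^3 + x^2 + 2.
Reduce using x^6 ≡ 2x^5 + 2x^4 + 2 (mod x^6 + x^5 + x^4 + 1).
Reduced: x^4 + 2x^3 + 2x^2.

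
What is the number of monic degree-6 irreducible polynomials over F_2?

Gauss's count: N_{2}(6) = (1/6) Σ_{d|6} μ(6/d)·2^d.
Divisors of 6: 1, 2, 3, 6; μ(6/d) for each: 1, -1, -1, 1.
Σ = 2^1 − 2^2 − 2^3 + 2^6 = 54.
N = 54/6 = 9.

9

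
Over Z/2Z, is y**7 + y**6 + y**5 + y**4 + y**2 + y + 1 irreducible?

Yes

Write m(y) = y**7 + y**6 + y**5 + y**4 + y**2 + y + 1.
Check for roots in Z/2Z: m(0) = 1; m(1) = 1.
No roots, so no linear factors.
Monic irreducibles of degree 2 over GF(2): y**2 + y + 1.
None of them divide m (all give nonzero remainder).
Monic irreducibles of degree 3 over GF(2): y**3 + y + 1, y**3 + y**2 + 1.
None of them divide m (all give nonzero remainder).
No irreducible factor of degree ≤ 3 exists, so m is irreducible over GF(2).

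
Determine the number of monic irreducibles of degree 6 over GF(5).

2580

The number of monic irreducibles of degree 6 over GF(5) is (1/6)·Σ_{d∣6} μ(6/d) 5^d.
Divisors of 6: 1, 2, 3, 6; μ(6/d) for each: 1, -1, -1, 1.
Σ = 5^1 − 5^2 − 5^3 + 5^6 = 15480.
N = 15480/6 = 2580.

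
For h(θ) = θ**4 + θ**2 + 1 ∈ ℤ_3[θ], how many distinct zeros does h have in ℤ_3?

Evaluate at each of the 3 elements of ℤ_3:
h(0) = 1; h(1) = 0 → root; h(2) = 0 → root.
Roots: {1, 2}.

2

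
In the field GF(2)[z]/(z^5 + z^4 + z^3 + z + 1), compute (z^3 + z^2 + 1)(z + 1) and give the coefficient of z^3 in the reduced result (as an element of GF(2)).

0

Multiply in GF(2)[z]: (z^3 + z^2 + 1)·(z + 1) = z^4 + z^2 + z + 1.
Reduced: z^4 + z^2 + z + 1.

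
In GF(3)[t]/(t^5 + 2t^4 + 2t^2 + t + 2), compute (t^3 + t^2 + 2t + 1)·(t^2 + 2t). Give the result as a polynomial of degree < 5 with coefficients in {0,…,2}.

Multiply in GF(3)[t]: (t^3 + t^2 + 2t + 1)·(t^2 + 2t) = t^5 + t^3 + 2t^2 + 2t.
Reduce using t^5 ≡ t^4 + t^2 + 2t + 1 (mod t^5 + 2t^4 + 2t^2 + t + 2).
Reduced: t^4 + t^3 + t + 1.

t^4 + t^3 + t + 1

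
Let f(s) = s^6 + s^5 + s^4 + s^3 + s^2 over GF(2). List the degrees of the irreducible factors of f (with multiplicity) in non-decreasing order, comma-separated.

Roots in GF(2): f(0) = 0 → root; f(1) = 1.
Linear factors from roots: (s).
Complete factorization: f(s) = (s)^2·(s^4 + s^3 + s^2 + s + 1).
Factor degrees with multiplicity: 1 + 1 + 4 = 6.

1, 1, 4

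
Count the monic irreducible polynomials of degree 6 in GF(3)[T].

By the necklace-counting formula, N_3(6) = (1/6) Σ_{d|6} μ(6/d)·3^d.
Divisors of 6: 1, 2, 3, 6; μ(6/d) for each: 1, -1, -1, 1.
Σ = 3^1 − 3^2 − 3^3 + 3^6 = 696.
N = 696/6 = 116.

116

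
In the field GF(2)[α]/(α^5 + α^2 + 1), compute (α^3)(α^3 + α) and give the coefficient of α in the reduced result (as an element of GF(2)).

Multiply in GF(2)[α]: (α^3)·(α^3 + α) = α^6 + α^4.
Reduce using α^5 ≡ α^2 + 1 (mod α^5 + α^2 + 1).
Reduced: α^4 + α^3 + α.

1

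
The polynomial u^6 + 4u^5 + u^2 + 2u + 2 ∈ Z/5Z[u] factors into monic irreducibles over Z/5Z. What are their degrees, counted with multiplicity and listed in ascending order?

Write h(u) = u^6 + 4u^5 + u^2 + 2u + 2.
Roots in Z/5Z: h(0) = 2; h(1) = 0 → root; h(2) = 2; h(3) = 3; h(4) = 3.
Linear factors from roots: (u + 4).
Complete factorization: h(u) = (u + 4)^2·(u^2 + 3u + 3)·(u^2 + 3u + 4).
Factor degrees with multiplicity: 1 + 1 + 2 + 2 = 6.

1, 1, 2, 2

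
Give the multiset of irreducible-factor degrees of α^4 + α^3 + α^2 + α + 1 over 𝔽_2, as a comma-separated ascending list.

Write f(α) = α^4 + α^3 + α^2 + α + 1.
Roots in 𝔽_2: f(0) = 1; f(1) = 1.
Complete factorization: f(α) = (α^4 + α^3 + α^2 + α + 1).
Factor degrees with multiplicity: 4 = 4.

4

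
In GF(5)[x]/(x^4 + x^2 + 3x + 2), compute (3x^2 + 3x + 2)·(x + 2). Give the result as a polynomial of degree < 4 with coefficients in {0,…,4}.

3x^3 + 4x^2 + 3x + 4

Multiply in GF(5)[x]: (3x^2 + 3x + 2)·(x + 2) = 3x^3 + 4x^2 + 3x + 4.
Reduced: 3x^3 + 4x^2 + 3x + 4.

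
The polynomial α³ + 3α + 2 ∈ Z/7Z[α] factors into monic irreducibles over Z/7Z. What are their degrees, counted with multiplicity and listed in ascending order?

3

Write f(α) = α³ + 3α + 2.
Complete factorization: f(α) = (α³ + 3α + 2).
Factor degrees with multiplicity: 3 = 3.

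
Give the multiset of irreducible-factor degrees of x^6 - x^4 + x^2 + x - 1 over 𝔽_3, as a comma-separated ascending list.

Write h(x) = x^6 - x^4 + x^2 + x - 1.
Roots in 𝔽_3: h(0) = 2; h(1) = 1; h(2) = 2.
Complete factorization: h(x) = (x^6 - x^4 + x^2 + x - 1).
Factor degrees with multiplicity: 6 = 6.

6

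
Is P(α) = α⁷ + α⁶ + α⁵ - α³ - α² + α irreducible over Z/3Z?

Check for roots in Z/3Z: P(0) = 0 → root; P(1) = 2; P(2) = 1.
P(0) = 0, so (α) divides P(α); P is reducible.

No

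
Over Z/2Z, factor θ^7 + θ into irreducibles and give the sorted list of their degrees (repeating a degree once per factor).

1, 1, 1, 2, 2

Write f(θ) = θ^7 + θ.
Roots in Z/2Z: f(0) = 0 → root; f(1) = 0 → root.
Linear factors from roots: (θ), (θ + 1).
Complete factorization: f(θ) = (θ)·(θ + 1)^2·(θ^2 + θ + 1)^2.
Factor degrees with multiplicity: 1 + 1 + 1 + 2 + 2 = 7.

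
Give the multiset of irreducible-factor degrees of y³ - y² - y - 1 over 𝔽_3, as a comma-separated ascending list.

Write h(y) = y³ - y² - y - 1.
Roots in 𝔽_3: h(0) = 2; h(1) = 1; h(2) = 1.
Complete factorization: h(y) = (y³ - y² - y - 1).
Factor degrees with multiplicity: 3 = 3.

3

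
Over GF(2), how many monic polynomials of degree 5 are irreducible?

By the necklace-counting formula, N_2(5) = (1/5) Σ_{d|5} μ(5/d)·2^d.
Divisors of 5: 1, 5; μ(5/d) for each: -1, 1.
Σ = − 2^1 + 2^5 = 30.
N = 30/5 = 6.

6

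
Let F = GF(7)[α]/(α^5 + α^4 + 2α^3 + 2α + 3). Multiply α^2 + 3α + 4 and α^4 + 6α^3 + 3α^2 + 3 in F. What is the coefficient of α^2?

6

Multiply in GF(7)[α]: (α^2 + 3α + 4)·(α^4 + 6α^3 + 3α^2 + 3) = α^6 + 2α^5 + 4α^4 + 5α^3 + α^2 + 2α + 5.
Reduce using α^5 ≡ 6α^4 + 5α^3 + 5α + 4 (mod α^5 + α^4 + 2α^3 + 2α + 3).
Reduced: α^4 + 3α^3 + 6α^2 + 4α + 2.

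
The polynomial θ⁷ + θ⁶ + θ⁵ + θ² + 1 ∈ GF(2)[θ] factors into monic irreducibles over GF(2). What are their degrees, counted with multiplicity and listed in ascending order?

Write f(θ) = θ⁷ + θ⁶ + θ⁵ + θ² + 1.
Roots in GF(2): f(0) = 1; f(1) = 1.
Complete factorization: f(θ) = (θ⁷ + θ⁶ + θ⁵ + θ² + 1).
Factor degrees with multiplicity: 7 = 7.

7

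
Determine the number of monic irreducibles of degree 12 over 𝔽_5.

The number of monic irreducibles of degree 12 over GF(5) is (1/12)·Σ_{d∣12} μ(12/d) 5^d.
Divisors of 12: 1, 2, 3, 4, 6, 12; μ(12/d) for each: 0, 1, 0, -1, -1, 1.
Σ = 5^2 − 5^4 − 5^6 + 5^12 = 244124400.
N = 244124400/12 = 20343700.

20343700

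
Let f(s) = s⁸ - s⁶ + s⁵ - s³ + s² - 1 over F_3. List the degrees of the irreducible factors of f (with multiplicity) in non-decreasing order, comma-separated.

Roots in F_3: f(0) = 2; f(1) = 0 → root; f(2) = 0 → root.
Linear factors from roots: (s - 1), (s + 1).
Complete factorization: f(s) = (s + 1)·(s - 1)^7.
Factor degrees with multiplicity: 1 + 1 + 1 + 1 + 1 + 1 + 1 + 1 = 8.

1, 1, 1, 1, 1, 1, 1, 1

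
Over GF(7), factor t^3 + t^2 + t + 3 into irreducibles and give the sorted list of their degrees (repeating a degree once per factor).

Write h(t) = t^3 + t^2 + t + 3.
Linear factors from roots: (t - 3).
Complete factorization: h(t) = (t - 3)·(t^2 - 3t - 1).
Factor degrees with multiplicity: 1 + 2 = 3.

1, 2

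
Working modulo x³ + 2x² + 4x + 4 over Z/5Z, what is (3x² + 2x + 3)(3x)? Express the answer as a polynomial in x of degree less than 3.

Multiply in Z/5Z[x]: (3x² + 2x + 3)·(3x) = 4x³ + x² + 4x.
Reduce using x³ ≡ 3x² + x + 1 (mod x³ + 2x² + 4x + 4).
Reduced: 3x² + 3x + 4.

3x^2 + 3x + 4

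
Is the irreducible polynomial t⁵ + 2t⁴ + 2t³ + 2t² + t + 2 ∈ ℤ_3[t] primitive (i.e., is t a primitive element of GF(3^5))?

No

Write f(t) = t⁵ + 2t⁴ + 2t³ + 2t² + t + 2.
|GF(3^5)^×| = 3^5 − 1 = 242. Prime factorization: 242 = 2·11^2.
f is primitive ⇔ t has order 242 in GF(3)[t]/(f), i.e. t^(242/q) ≠ 1 for each prime q | 242.
t^(121) mod f = 1
t^(22) mod f = t⁴ + t² + 2t.
Since t^(121) = 1, the order of t divides 121 < 242; not primitive.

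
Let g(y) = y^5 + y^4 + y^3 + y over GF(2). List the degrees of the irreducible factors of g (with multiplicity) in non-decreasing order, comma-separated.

1, 1, 3

Roots in GF(2): g(0) = 0 → root; g(1) = 0 → root.
Linear factors from roots: (y), (y + 1).
Complete factorization: g(y) = (y)·(y + 1)·(y^3 + y + 1).
Factor degrees with multiplicity: 1 + 1 + 3 = 5.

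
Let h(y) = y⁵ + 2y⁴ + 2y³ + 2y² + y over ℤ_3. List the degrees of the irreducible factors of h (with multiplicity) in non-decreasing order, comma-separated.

Roots in ℤ_3: h(0) = 0 → root; h(1) = 2; h(2) = 0 → root.
Linear factors from roots: (y), (y + 1).
Complete factorization: h(y) = (y)·(y + 1)^2·(y² + 1).
Factor degrees with multiplicity: 1 + 1 + 1 + 2 = 5.

1, 1, 1, 2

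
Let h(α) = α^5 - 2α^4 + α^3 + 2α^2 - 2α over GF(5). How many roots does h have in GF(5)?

4

Evaluate at each of the 5 elements of GF(5):
h(0) = 0 → root; h(1) = 0 → root; h(2) = 2; h(3) = 0 → root; h(4) = 0 → root.
Roots: {0, 1, 3, 4}.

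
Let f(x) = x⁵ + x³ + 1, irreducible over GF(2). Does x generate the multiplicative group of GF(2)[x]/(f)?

|GF(2^5)^×| = 2^5 − 1 = 31. Prime factorization: 31 = 31.
f is primitive ⇔ x has order 31 in GF(2)[x]/(f), i.e. x^(31/q) ≠ 1 for each prime q | 31.
x^(1) mod f = x.
None equal 1, so x has full order 31; f is primitive.

Yes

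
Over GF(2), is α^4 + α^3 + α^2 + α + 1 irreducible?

Yes

Write h(α) = α^4 + α^3 + α^2 + α + 1.
Check for roots in GF(2): h(0) = 1; h(1) = 1.
No roots, so no linear factors.
Monic irreducibles of degree 2 over GF(2): α^2 + α + 1.
None of them divide h (all give nonzero remainder).
No irreducible factor of degree ≤ 2 exists, so h is irreducible over GF(2).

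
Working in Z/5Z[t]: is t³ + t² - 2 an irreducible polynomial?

Write h(t) = t³ + t² - 2.
Check for roots in Z/5Z: h(0) = 3; h(1) = 0 → root; h(2) = 0 → root; h(3) = 4; h(4) = 3.
h(1) = 0, so (t − 1) divides h(t); h is reducible.

No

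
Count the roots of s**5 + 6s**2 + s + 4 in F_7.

Write P(s) = s**5 + 6s**2 + s + 4.
Evaluate at each of the 7 elements of F_7:
P(0) = 4; P(1) = 5; P(2) = 6; P(3) = 3; P(4) = 1; P(5) = 1; P(6) = 1.
No element is a root.

0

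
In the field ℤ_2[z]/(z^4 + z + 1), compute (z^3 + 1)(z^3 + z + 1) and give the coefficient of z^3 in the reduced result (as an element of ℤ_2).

Multiply in ℤ_2[z]: (z^3 + 1)·(z^3 + z + 1) = z^6 + z^4 + z + 1.
Reduce using z^4 ≡ z + 1 (mod z^4 + z + 1).
Reduced: z^3 + z^2.

1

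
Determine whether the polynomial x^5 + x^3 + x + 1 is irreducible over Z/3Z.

Yes

Write g(x) = x^5 + x^3 + x + 1.
Check for roots in Z/3Z: g(0) = 1; g(1) = 1; g(2) = 1.
No roots, so no linear factors.
Monic irreducibles of degree 2 over GF(3): x^2 + 1, x^2 + x + 2, x^2 + 2x + 2.
None of them divide g (all give nonzero remainder).
No irreducible factor of degree ≤ 2 exists, so g is irreducible over GF(3).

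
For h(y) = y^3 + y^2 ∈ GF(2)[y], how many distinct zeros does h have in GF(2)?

Evaluate at each of the 2 elements of GF(2):
h(0) = 0 → root; h(1) = 0 → root.
Roots: {0, 1}.

2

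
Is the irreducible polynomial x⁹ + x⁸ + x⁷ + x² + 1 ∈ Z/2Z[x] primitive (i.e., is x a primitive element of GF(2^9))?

Write f(x) = x⁹ + x⁸ + x⁷ + x² + 1.
|GF(2^9)^×| = 2^9 − 1 = 511. Prime factorization: 511 = 7·73.
f is primitive ⇔ x has order 511 in GF(2)[x]/(f), i.e. x^(511/q) ≠ 1 for each prime q | 511.
x^(73) mod f = x⁷ + x⁴ + x³ + x² + x.
x^(7) mod f = x⁷.
None equal 1, so x has full order 511; f is primitive.

Yes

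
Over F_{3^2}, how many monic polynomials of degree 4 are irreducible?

1620

The number of monic irreducibles of degree 4 over GF(9) is (1/4)·Σ_{d∣4} μ(4/d) 9^d.
Divisors of 4: 1, 2, 4; μ(4/d) for each: 0, -1, 1.
Σ = − 9^2 + 9^4 = 6480.
N = 6480/4 = 1620.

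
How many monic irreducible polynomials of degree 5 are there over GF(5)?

624

By the necklace-counting formula, N_5(5) = (1/5) Σ_{d|5} μ(5/d)·5^d.
Divisors of 5: 1, 5; μ(5/d) for each: -1, 1.
Σ = − 5^1 + 5^5 = 3120.
N = 3120/5 = 624.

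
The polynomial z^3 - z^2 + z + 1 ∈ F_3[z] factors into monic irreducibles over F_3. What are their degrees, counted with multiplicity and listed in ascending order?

3

Write f(z) = z^3 - z^2 + z + 1.
Roots in F_3: f(0) = 1; f(1) = 2; f(2) = 1.
Complete factorization: f(z) = (z^3 - z^2 + z + 1).
Factor degrees with multiplicity: 3 = 3.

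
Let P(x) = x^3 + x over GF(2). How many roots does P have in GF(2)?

Evaluate at each of the 2 elements of GF(2):
P(0) = 0 → root; P(1) = 0 → root.
Roots: {0, 1}.

2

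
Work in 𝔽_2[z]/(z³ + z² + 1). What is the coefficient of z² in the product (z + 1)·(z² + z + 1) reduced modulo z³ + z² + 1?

Multiply in 𝔽_2[z]: (z + 1)·(z² + z + 1) = z³ + 1.
Reduce using z³ ≡ z² + 1 (mod z³ + z² + 1).
Reduced: z².

1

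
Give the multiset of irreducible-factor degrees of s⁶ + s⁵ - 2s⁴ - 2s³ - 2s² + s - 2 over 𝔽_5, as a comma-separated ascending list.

1, 1, 1, 3

Write g(s) = s⁶ + s⁵ - 2s⁴ - 2s³ - 2s² + s - 2.
Roots in 𝔽_5: g(0) = 3; g(1) = 0 → root; g(2) = 0 → root; g(3) = 4; g(4) = 0 → root.
Linear factors from roots: (s - 1), (s - 2), (s + 1).
Complete factorization: g(s) = (s + 1)·(s - 2)·(s - 1)·(s³ - 2s² - 1).
Factor degrees with multiplicity: 1 + 1 + 1 + 3 = 6.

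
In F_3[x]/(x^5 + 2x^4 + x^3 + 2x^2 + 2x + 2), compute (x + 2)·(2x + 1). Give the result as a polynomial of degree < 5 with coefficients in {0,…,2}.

2x^2 + 2x + 2

Multiply in F_3[x]: (x + 2)·(2x + 1) = 2x^2 + 2x + 2.
Reduced: 2x^2 + 2x + 2.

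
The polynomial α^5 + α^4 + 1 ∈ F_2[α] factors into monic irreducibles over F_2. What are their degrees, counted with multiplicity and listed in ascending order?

Write f(α) = α^5 + α^4 + 1.
Roots in F_2: f(0) = 1; f(1) = 1.
Complete factorization: f(α) = (α^2 + α + 1)·(α^3 + α + 1).
Factor degrees with multiplicity: 2 + 3 = 5.

2, 3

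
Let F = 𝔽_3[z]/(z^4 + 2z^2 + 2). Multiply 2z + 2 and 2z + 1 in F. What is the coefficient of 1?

2

Multiply in 𝔽_3[z]: (2z + 2)·(2z + 1) = z^2 + 2.
Reduced: z^2 + 2.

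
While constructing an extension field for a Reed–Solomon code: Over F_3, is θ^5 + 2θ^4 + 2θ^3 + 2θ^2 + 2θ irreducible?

No

Write P(θ) = θ^5 + 2θ^4 + 2θ^3 + 2θ^2 + 2θ.
Check for roots in F_3: P(0) = 0 → root; P(1) = 0 → root; P(2) = 2.
P(0) = 0, so (θ) divides P(θ); P is reducible.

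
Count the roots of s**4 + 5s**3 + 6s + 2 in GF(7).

Write h(s) = s**4 + 5s**3 + 6s + 2.
Evaluate at each of the 7 elements of GF(7):
h(0) = 2; h(1) = 0 → root; h(2) = 0 → root; h(3) = 5; h(4) = 0 → root; h(5) = 1; h(6) = 6.
Roots: {1, 2, 4}.

3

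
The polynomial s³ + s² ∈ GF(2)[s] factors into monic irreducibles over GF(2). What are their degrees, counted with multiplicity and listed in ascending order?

1, 1, 1

Write f(s) = s³ + s².
Roots in GF(2): f(0) = 0 → root; f(1) = 0 → root.
Linear factors from roots: (s), (s + 1).
Complete factorization: f(s) = (s + 1)·(s)^2.
Factor degrees with multiplicity: 1 + 1 + 1 = 3.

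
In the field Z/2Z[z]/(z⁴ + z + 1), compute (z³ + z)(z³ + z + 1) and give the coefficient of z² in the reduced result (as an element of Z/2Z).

Multiply in Z/2Z[z]: (z³ + z)·(z³ + z + 1) = z⁶ + z³ + z² + z.
Reduce using z⁴ ≡ z + 1 (mod z⁴ + z + 1).
Reduced: z.

0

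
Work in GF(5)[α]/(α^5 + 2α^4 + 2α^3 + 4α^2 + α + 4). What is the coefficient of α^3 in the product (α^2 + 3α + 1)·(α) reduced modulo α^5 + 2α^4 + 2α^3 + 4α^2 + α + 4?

1

Multiply in GF(5)[α]: (α^2 + 3α + 1)·(α) = α^3 + 3α^2 + α.
Reduced: α^3 + 3α^2 + α.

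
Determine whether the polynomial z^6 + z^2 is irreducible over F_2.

No

Write P(z) = z^6 + z^2.
Check for roots in F_2: P(0) = 0 → root; P(1) = 0 → root.
P(0) = 0, so (z) divides P(z); P is reducible.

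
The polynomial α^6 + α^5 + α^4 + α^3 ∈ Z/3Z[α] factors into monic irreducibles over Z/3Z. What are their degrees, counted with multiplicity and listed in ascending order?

1, 1, 1, 1, 2

Write g(α) = α^6 + α^5 + α^4 + α^3.
Roots in Z/3Z: g(0) = 0 → root; g(1) = 1; g(2) = 0 → root.
Linear factors from roots: (α), (α + 1).
Complete factorization: g(α) = (α + 1)·(α)^3·(α^2 + 1).
Factor degrees with multiplicity: 1 + 1 + 1 + 1 + 2 = 6.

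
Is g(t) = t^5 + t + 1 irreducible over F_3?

No

Check for roots in F_3: g(0) = 1; g(1) = 0 → root; g(2) = 2.
g(1) = 0, so (t − 1) divides g(t); g is reducible.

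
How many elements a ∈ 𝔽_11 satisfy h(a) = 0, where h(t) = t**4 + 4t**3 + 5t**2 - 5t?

4

Evaluate at each of the 11 elements of 𝔽_11:
h(0) = 0 → root; h(1) = 5; h(2) = 3; h(3) = 10; h(4) = 0 → root; h(5) = 4; h(6) = 0 → root; h(7) = 1; h(8) = 0 → root; h(9) = 3; h(10) = 7.
Roots: {0, 4, 6, 8}.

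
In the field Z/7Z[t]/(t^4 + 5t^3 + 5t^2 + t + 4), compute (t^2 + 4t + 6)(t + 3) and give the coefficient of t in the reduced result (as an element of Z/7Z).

4

Multiply in Z/7Z[t]: (t^2 + 4t + 6)·(t + 3) = t^3 + 4t + 4.
Reduced: t^3 + 4t + 4.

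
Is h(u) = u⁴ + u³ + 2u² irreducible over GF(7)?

Check for roots in GF(7): h(0) = 0 → root; h(1) = 4; h(2) = 4; h(3) = 0 → root; h(4) = 2; h(5) = 2; h(6) = 2.
h(0) = 0, so (u) divides h(u); h is reducible.

No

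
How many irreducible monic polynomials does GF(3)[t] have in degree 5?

Gauss's count: N_{3}(5) = (1/5) Σ_{d|5} μ(5/d)·3^d.
Divisors of 5: 1, 5; μ(5/d) for each: -1, 1.
Σ = − 3^1 + 3^5 = 240.
N = 240/5 = 48.

48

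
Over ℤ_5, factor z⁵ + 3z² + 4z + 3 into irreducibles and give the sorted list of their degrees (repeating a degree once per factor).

1, 1, 3

Write f(z) = z⁵ + 3z² + 4z + 3.
Roots in ℤ_5: f(0) = 3; f(1) = 1; f(2) = 0 → root; f(3) = 0 → root; f(4) = 1.
Linear factors from roots: (z + 3), (z + 2).
Complete factorization: f(z) = (z + 2)·(z + 3)·(z³ + 4z + 3).
Factor degrees with multiplicity: 1 + 1 + 3 = 5.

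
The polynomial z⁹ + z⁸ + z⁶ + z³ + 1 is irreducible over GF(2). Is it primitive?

No

Write f(z) = z⁹ + z⁸ + z⁶ + z³ + 1.
|GF(2^9)^×| = 2^9 − 1 = 511. Prime factorization: 511 = 7·73.
f is primitive ⇔ z has order 511 in GF(2)[z]/(f), i.e. z^(511/q) ≠ 1 for each prime q | 511.
z^(73) mod f = 1
z^(7) mod f = z⁷.
Since z^(73) = 1, the order of z divides 73 < 511; not primitive.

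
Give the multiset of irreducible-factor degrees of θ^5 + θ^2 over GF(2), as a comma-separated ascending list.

1, 1, 1, 2

Write f(θ) = θ^5 + θ^2.
Roots in GF(2): f(0) = 0 → root; f(1) = 0 → root.
Linear factors from roots: (θ), (θ + 1).
Complete factorization: f(θ) = (θ + 1)·(θ)^2·(θ^2 + θ + 1).
Factor degrees with multiplicity: 1 + 1 + 1 + 2 = 5.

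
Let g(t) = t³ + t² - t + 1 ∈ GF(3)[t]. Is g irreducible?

Check for roots in GF(3): g(0) = 1; g(1) = 2; g(2) = 2.
No roots. A degree-3 polynomial over a field with no linear factor is irreducible.

Yes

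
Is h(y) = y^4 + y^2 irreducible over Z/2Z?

No

Check for roots in Z/2Z: h(0) = 0 → root; h(1) = 0 → root.
h(0) = 0, so (y) divides h(y); h is reducible.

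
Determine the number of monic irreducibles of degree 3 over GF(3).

8

Gauss's count: N_{3}(3) = (1/3) Σ_{d|3} μ(3/d)·3^d.
Divisors of 3: 1, 3; μ(3/d) for each: -1, 1.
Σ = − 3^1 + 3^3 = 24.
N = 24/3 = 8.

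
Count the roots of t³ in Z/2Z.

Write g(t) = t³.
Evaluate at each of the 2 elements of Z/2Z:
g(0) = 0 → root; g(1) = 1.
Roots: {0}.

1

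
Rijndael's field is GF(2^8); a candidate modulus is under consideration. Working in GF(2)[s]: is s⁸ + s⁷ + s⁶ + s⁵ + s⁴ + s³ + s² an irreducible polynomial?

Write f(s) = s⁸ + s⁷ + s⁶ + s⁵ + s⁴ + s³ + s².
Check for roots in GF(2): f(0) = 0 → root; f(1) = 1.
f(0) = 0, so (s) divides f(s); f is reducible.

No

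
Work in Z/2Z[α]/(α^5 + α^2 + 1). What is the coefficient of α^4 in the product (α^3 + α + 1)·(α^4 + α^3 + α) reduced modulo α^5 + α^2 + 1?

0

Multiply in Z/2Z[α]: (α^3 + α + 1)·(α^4 + α^3 + α) = α^7 + α^6 + α^5 + α^4 + α^3 + α^2 + α.
Reduce using α^5 ≡ α^2 + 1 (mod α^5 + α^2 + 1).
Reduced: α^2 + 1.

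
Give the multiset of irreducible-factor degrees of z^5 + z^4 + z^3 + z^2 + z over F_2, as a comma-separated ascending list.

Write g(z) = z^5 + z^4 + z^3 + z^2 + z.
Roots in F_2: g(0) = 0 → root; g(1) = 1.
Linear factors from roots: (z).
Complete factorization: g(z) = (z)·(z^4 + z^3 + z^2 + z + 1).
Factor degrees with multiplicity: 1 + 4 = 5.

1, 4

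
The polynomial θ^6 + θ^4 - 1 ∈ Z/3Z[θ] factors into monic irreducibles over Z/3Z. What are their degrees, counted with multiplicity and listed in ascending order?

3, 3

Write f(θ) = θ^6 + θ^4 - 1.
Roots in Z/3Z: f(0) = 2; f(1) = 1; f(2) = 1.
Complete factorization: f(θ) = (θ^3 + θ^2 + θ - 1)·(θ^3 - θ^2 + θ + 1).
Factor degrees with multiplicity: 3 + 3 = 6.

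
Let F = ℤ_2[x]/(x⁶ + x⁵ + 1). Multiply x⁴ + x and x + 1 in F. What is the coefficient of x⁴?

1

Multiply in ℤ_2[x]: (x⁴ + x)·(x + 1) = x⁵ + x⁴ + x² + x.
Reduced: x⁵ + x⁴ + x² + x.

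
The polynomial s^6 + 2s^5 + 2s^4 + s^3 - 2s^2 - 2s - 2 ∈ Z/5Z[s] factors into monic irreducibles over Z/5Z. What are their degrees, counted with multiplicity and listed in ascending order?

1, 2, 3

Write h(s) = s^6 + 2s^5 + 2s^4 + s^3 - 2s^2 - 2s - 2.
Roots in Z/5Z: h(0) = 3; h(1) = 0 → root; h(2) = 4; h(3) = 3; h(4) = 3.
Linear factors from roots: (s - 1).
Complete factorization: h(s) = (s - 1)·(s^2 + s + 1)·(s^3 + 2s^2 + 2s + 2).
Factor degrees with multiplicity: 1 + 2 + 3 = 6.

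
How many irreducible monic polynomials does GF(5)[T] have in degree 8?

48750

By the necklace-counting formula, N_5(8) = (1/8) Σ_{d|8} μ(8/d)·5^d.
Divisors of 8: 1, 2, 4, 8; μ(8/d) for each: 0, 0, -1, 1.
Σ = − 5^4 + 5^8 = 390000.
N = 390000/8 = 48750.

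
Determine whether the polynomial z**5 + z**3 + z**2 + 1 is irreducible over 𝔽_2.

No

Write f(z) = z**5 + z**3 + z**2 + 1.
Check for roots in 𝔽_2: f(0) = 1; f(1) = 0 → root.
f(1) = 0, so (z − 1) divides f(z); f is reducible.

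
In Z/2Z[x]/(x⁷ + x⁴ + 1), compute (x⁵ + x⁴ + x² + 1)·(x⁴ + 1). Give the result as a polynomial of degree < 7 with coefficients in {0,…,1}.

x + 1

Multiply in Z/2Z[x]: (x⁵ + x⁴ + x² + 1)·(x⁴ + 1) = x⁹ + x⁸ + x⁶ + x⁵ + x² + 1.
Reduce using x⁷ ≡ x⁴ + 1 (mod x⁷ + x⁴ + 1).
Reduced: x + 1.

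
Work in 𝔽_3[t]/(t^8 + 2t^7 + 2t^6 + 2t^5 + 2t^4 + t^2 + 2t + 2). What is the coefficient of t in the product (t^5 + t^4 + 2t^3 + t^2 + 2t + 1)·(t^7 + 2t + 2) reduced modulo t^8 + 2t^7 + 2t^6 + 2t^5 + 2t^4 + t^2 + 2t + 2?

1

Multiply in 𝔽_3[t]: (t^5 + t^4 + 2t^3 + t^2 + 2t + 1)·(t^7 + 2t + 2) = t^12 + t^11 + 2t^10 + t^9 + 2t^8 + t^7 + 2t^6 + t^5 + 2.
Reduce using t^8 ≡ t^7 + t^6 + t^5 + t^4 + 2t^2 + t + 1 (mod t^8 + 2t^7 + 2t^6 + 2t^5 + 2t^4 + t^2 + 2t + 2).
Reduced: t^6 + t^5 + 2t^4 + t^3 + t^2 + t.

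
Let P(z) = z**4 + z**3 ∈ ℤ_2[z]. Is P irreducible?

No

Check for roots in ℤ_2: P(0) = 0 → root; P(1) = 0 → root.
P(0) = 0, so (z) divides P(z); P is reducible.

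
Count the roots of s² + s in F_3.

Write f(s) = s² + s.
Evaluate at each of the 3 elements of F_3:
f(0) = 0 → root; f(1) = 2; f(2) = 0 → root.
Roots: {0, 2}.

2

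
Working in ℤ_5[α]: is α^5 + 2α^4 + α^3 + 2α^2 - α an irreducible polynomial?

Write P(α) = α^5 + 2α^4 + α^3 + 2α^2 - α.
Check for roots in ℤ_5: P(0) = 0 → root; P(1) = 0 → root; P(2) = 3; P(3) = 2; P(4) = 3.
P(0) = 0, so (α) divides P(α); P is reducible.

No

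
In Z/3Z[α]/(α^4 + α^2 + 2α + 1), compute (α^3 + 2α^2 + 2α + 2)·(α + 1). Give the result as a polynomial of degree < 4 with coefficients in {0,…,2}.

2α + 1

Multiply in Z/3Z[α]: (α^3 + 2α^2 + 2α + 2)·(α + 1) = α^4 + α^2 + α + 2.
Reduce using α^4 ≡ 2α^2 + α + 2 (mod α^4 + α^2 + 2α + 1).
Reduced: 2α + 1.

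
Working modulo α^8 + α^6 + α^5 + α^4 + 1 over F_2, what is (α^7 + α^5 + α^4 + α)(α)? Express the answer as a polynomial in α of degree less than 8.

α^4 + α^2 + 1

Multiply in F_2[α]: (α^7 + α^5 + α^4 + α)·(α) = α^8 + α^6 + α^5 + α^2.
Reduce using α^8 ≡ α^6 + α^5 + α^4 + 1 (mod α^8 + α^6 + α^5 + α^4 + 1).
Reduced: α^4 + α^2 + 1.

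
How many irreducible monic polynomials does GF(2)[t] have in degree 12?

335

x^(2^12) − x is the product of all monic irreducibles of degree dividing 12; Möbius inversion gives N = (1/12) Σ μ(12/d)·2^d.
Divisors of 12: 1, 2, 3, 4, 6, 12; μ(12/d) for each: 0, 1, 0, -1, -1, 1.
Σ = 2^2 − 2^4 − 2^6 + 2^12 = 4020.
N = 4020/12 = 335.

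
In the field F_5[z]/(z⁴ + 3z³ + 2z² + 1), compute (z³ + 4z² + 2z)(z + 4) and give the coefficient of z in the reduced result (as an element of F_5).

3

Multiply in F_5[z]: (z³ + 4z² + 2z)·(z + 4) = z⁴ + 3z³ + 3z² + 3z.
Reduce using z⁴ ≡ 2z³ + 3z² + 4 (mod z⁴ + 3z³ + 2z² + 1).
Reduced: z² + 3z + 4.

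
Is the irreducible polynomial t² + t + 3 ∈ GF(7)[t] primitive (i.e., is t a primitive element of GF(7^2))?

Write f(t) = t² + t + 3.
|GF(7^2)^×| = 7^2 − 1 = 48. Prime factorization: 48 = 2^4·3.
f is primitive ⇔ t has order 48 in GF(7)[t]/(f), i.e. t^(48/q) ≠ 1 for each prime q | 48.
t^(24) mod f = 6.
t^(16) mod f = 2.
None equal 1, so t has full order 48; f is primitive.

Yes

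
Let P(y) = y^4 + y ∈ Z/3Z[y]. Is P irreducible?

Check for roots in Z/3Z: P(0) = 0 → root; P(1) = 2; P(2) = 0 → root.
P(0) = 0, so (y) divides P(y); P is reducible.

No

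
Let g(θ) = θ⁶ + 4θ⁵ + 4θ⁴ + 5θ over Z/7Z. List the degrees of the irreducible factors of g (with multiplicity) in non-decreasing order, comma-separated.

Linear factors from roots: (θ), (θ + 6), (θ + 5).
Complete factorization: g(θ) = (θ)·(θ + 5)·(θ + 6)·(θ³ + 2θ + 6).
Factor degrees with multiplicity: 1 + 1 + 1 + 3 = 6.

1, 1, 1, 3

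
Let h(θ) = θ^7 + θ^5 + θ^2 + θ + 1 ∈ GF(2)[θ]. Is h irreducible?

Yes

Check for roots in GF(2): h(0) = 1; h(1) = 1.
No roots, so no linear factors.
Monic irreducibles of degree 2 over GF(2): θ^2 + θ + 1.
None of them divide h (all give nonzero remainder).
Monic irreducibles of degree 3 over GF(2): θ^3 + θ + 1, θ^3 + θ^2 + 1.
None of them divide h (all give nonzero remainder).
No irreducible factor of degree ≤ 3 exists, so h is irreducible over GF(2).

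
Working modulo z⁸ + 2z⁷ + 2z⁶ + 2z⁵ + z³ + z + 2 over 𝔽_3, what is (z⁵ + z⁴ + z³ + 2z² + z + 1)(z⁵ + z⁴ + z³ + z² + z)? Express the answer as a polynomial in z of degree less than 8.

Multiply in 𝔽_3[z]: (z⁵ + z⁴ + z³ + 2z² + z + 1)·(z⁵ + z⁴ + z³ + z² + z) = z¹⁰ + 2z⁹ + 2z⁷ + 2z⁴ + z³ + 2z² + z.
Reduce using z⁸ ≡ z⁷ + z⁶ + z⁵ + 2z³ + 2z + 1 (mod z⁸ + 2z⁷ + 2z⁶ + 2z⁵ + z³ + z + 2).
Reduced: z⁷ + z⁶ + 2z⁴ + 2z³ + 1.

z^7 + z^6 + 2z^4 + 2z^3 + 1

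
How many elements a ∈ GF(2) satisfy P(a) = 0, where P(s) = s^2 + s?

2

Evaluate at each of the 2 elements of GF(2):
P(0) = 0 → root; P(1) = 0 → root.
Roots: {0, 1}.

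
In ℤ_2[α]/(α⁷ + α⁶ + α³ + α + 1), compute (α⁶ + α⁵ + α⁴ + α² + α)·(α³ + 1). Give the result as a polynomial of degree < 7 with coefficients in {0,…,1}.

α^5 + 1

Multiply in ℤ_2[α]: (α⁶ + α⁵ + α⁴ + α² + α)·(α³ + 1) = α⁹ + α⁸ + α⁷ + α⁶ + α² + α.
Reduce using α⁷ ≡ α⁶ + α³ + α + 1 (mod α⁷ + α⁶ + α³ + α + 1).
Reduced: α⁵ + 1.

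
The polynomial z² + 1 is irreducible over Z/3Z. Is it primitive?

No

Write f(z) = z² + 1.
|GF(3^2)^×| = 3^2 − 1 = 8. Prime factorization: 8 = 2^3.
f is primitive ⇔ z has order 8 in GF(3)[z]/(f), i.e. z^(8/q) ≠ 1 for each prime q | 8.
z^(4) mod f = 1
Since z^(4) = 1, the order of z divides 4 < 8; not primitive.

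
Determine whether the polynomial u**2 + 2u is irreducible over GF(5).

No

Write h(u) = u**2 + 2u.
Check for roots in GF(5): h(0) = 0 → root; h(1) = 3; h(2) = 3; h(3) = 0 → root; h(4) = 4.
h(0) = 0, so (u) divides h(u); h is reducible.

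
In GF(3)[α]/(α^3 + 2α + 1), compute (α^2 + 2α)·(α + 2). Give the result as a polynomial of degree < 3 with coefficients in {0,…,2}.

Multiply in GF(3)[α]: (α^2 + 2α)·(α + 2) = α^3 + α^2 + α.
Reduce using α^3 ≡ α + 2 (mod α^3 + 2α + 1).
Reduced: α^2 + 2α + 2.

α^2 + 2α + 2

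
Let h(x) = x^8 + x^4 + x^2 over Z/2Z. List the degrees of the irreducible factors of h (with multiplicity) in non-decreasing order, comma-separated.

1, 1, 3, 3

Roots in Z/2Z: h(0) = 0 → root; h(1) = 1.
Linear factors from roots: (x).
Complete factorization: h(x) = (x)^2·(x^3 + x + 1)^2.
Factor degrees with multiplicity: 1 + 1 + 3 + 3 = 8.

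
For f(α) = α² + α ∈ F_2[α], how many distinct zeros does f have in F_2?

Evaluate at each of the 2 elements of F_2:
f(0) = 0 → root; f(1) = 0 → root.
Roots: {0, 1}.

2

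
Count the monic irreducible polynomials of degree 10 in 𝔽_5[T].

976248

Gauss's count: N_{5}(10) = (1/10) Σ_{d|10} μ(10/d)·5^d.
Divisors of 10: 1, 2, 5, 10; μ(10/d) for each: 1, -1, -1, 1.
Σ = 5^1 − 5^2 − 5^5 + 5^10 = 9762480.
N = 9762480/10 = 976248.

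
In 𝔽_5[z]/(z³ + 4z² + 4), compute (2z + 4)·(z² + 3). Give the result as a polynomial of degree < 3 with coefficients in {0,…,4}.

z^2 + z + 4

Multiply in 𝔽_5[z]: (2z + 4)·(z² + 3) = 2z³ + 4z² + z + 2.
Reduce using z³ ≡ z² + 1 (mod z³ + 4z² + 4).
Reduced: z² + z + 4.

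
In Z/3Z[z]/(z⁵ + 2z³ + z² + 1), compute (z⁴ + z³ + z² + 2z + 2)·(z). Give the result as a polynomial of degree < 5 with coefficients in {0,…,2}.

z^4 + 2z^3 + z^2 + 2z + 2

Multiply in Z/3Z[z]: (z⁴ + z³ + z² + 2z + 2)·(z) = z⁵ + z⁴ + z³ + 2z² + 2z.
Reduce using z⁵ ≡ z³ + 2z² + 2 (mod z⁵ + 2z³ + z² + 1).
Reduced: z⁴ + 2z³ + z² + 2z + 2.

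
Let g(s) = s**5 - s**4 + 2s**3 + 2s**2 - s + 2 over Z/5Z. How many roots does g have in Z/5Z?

2

Evaluate at each of the 5 elements of Z/5Z:
g(0) = 2; g(1) = 0 → root; g(2) = 0 → root; g(3) = 3; g(4) = 1.
Roots: {1, 2}.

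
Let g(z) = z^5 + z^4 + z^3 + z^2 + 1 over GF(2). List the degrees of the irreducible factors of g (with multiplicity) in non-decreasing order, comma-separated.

5

Roots in GF(2): g(0) = 1; g(1) = 1.
Complete factorization: g(z) = (z^5 + z^4 + z^3 + z^2 + 1).
Factor degrees with multiplicity: 5 = 5.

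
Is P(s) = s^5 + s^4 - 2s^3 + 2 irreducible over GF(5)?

Check for roots in GF(5): P(0) = 2; P(1) = 2; P(2) = 4; P(3) = 2; P(4) = 4.
No roots, so no linear factors.
Degree-2 irreducible divisors: test the 10 monic irreducibles of degree 2 over GF(5).
None of them divide P (all give nonzero remainder).
No irreducible factor of degree ≤ 2 exists, so P is irreducible over GF(5).

Yes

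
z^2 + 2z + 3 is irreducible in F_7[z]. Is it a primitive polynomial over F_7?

Write f(z) = z^2 + 2z + 3.
|GF(7^2)^×| = 7^2 − 1 = 48. Prime factorization: 48 = 2^4·3.
f is primitive ⇔ z has order 48 in GF(7)[z]/(f), i.e. z^(48/q) ≠ 1 for each prime q | 48.
z^(24) mod f = 6.
z^(16) mod f = 2.
None equal 1, so z has full order 48; f is primitive.

Yes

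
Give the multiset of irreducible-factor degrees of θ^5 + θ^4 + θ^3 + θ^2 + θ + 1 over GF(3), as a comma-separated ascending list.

1, 1, 1, 1, 1

Write g(θ) = θ^5 + θ^4 + θ^3 + θ^2 + θ + 1.
Roots in GF(3): g(0) = 1; g(1) = 0 → root; g(2) = 0 → root.
Linear factors from roots: (θ + 2), (θ + 1).
Complete factorization: g(θ) = (θ + 2)^2·(θ + 1)^3.
Factor degrees with multiplicity: 1 + 1 + 1 + 1 + 1 = 5.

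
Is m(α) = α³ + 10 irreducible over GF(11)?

Check each element of GF(11) for a root: m(0)=10, m(1)=0, m(2)=7, m(3)=4, m(4)=8, m(5)=3, m(6)=6, m(7)=1, m(8)=5, m(9)=2, m(10)=9.
m(1) = 0, so (α − 1) divides m(α); m is reducible.

No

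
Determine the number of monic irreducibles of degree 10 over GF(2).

By the necklace-counting formula, N_2(10) = (1/10) Σ_{d|10} μ(10/d)·2^d.
Divisors of 10: 1, 2, 5, 10; μ(10/d) for each: 1, -1, -1, 1.
Σ = 2^1 − 2^2 − 2^5 + 2^10 = 990.
N = 990/10 = 99.

99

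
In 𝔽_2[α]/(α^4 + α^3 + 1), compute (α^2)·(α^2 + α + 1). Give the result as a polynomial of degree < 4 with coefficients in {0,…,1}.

α^2 + 1

Multiply in 𝔽_2[α]: (α^2)·(α^2 + α + 1) = α^4 + α^3 + α^2.
Reduce using α^4 ≡ α^3 + 1 (mod α^4 + α^3 + 1).
Reduced: α^2 + 1.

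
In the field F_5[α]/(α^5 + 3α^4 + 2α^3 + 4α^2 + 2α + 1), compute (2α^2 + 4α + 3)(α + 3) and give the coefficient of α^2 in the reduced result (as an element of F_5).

Multiply in F_5[α]: (2α^2 + 4α + 3)·(α + 3) = 2α^3 + 4.
Reduced: 2α^3 + 4.

0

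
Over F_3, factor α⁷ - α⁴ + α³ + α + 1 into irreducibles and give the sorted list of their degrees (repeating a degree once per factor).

Write g(α) = α⁷ - α⁴ + α³ + α + 1.
Roots in F_3: g(0) = 1; g(1) = 0 → root; g(2) = 0 → root.
Linear factors from roots: (α - 1), (α + 1).
Complete factorization: g(α) = (α - 1)·(α + 1)^3·(α³ + α² + α - 1).
Factor degrees with multiplicity: 1 + 1 + 1 + 1 + 3 = 7.

1, 1, 1, 1, 3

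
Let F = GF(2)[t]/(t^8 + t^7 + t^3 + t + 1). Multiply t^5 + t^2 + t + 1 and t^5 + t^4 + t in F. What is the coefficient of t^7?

1

Multiply in GF(2)[t]: (t^5 + t^2 + t + 1)·(t^5 + t^4 + t) = t^10 + t^9 + t^7 + t^6 + t^4 + t^3 + t^2 + t.
Reduce using t^8 ≡ t^7 + t^3 + t + 1 (mod t^8 + t^7 + t^3 + t + 1).
Reduced: t^7 + t^6 + t^5 + t^4 + t.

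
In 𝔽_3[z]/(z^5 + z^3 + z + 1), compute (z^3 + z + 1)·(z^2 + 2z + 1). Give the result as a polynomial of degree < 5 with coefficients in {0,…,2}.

Multiply in 𝔽_3[z]: (z^3 + z + 1)·(z^2 + 2z + 1) = z^5 + 2z^4 + 2z^3 + 1.
Reduce using z^5 ≡ 2z^3 + 2z + 2 (mod z^5 + z^3 + z + 1).
Reduced: 2z^4 + z^3 + 2z.

2z^4 + z^3 + 2z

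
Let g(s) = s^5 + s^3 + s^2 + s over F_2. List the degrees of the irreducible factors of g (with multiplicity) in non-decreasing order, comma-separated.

1, 1, 3

Roots in F_2: g(0) = 0 → root; g(1) = 0 → root.
Linear factors from roots: (s), (s + 1).
Complete factorization: g(s) = (s)·(s + 1)·(s^3 + s^2 + 1).
Factor degrees with multiplicity: 1 + 1 + 3 = 5.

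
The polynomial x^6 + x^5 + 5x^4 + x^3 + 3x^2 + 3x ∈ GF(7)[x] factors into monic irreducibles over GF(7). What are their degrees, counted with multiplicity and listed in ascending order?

1, 1, 1, 3

Write f(x) = x^6 + x^5 + 5x^4 + x^3 + 3x^2 + 3x.
Linear factors from roots: (x), (x + 6), (x + 3).
Complete factorization: f(x) = (x)·(x + 3)·(x + 6)·(x^3 + 6x^2 + 3x + 6).
Factor degrees with multiplicity: 1 + 1 + 1 + 3 = 6.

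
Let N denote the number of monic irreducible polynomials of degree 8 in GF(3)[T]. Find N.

810

The number of monic irreducibles of degree 8 over GF(3) is (1/8)·Σ_{d∣8} μ(8/d) 3^d.
Divisors of 8: 1, 2, 4, 8; μ(8/d) for each: 0, 0, -1, 1.
Σ = − 3^4 + 3^8 = 6480.
N = 6480/8 = 810.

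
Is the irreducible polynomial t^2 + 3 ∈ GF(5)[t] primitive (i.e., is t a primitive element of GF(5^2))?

Write f(t) = t^2 + 3.
|GF(5^2)^×| = 5^2 − 1 = 24. Prime factorization: 24 = 2^3·3.
f is primitive ⇔ t has order 24 in GF(5)[t]/(f), i.e. t^(24/q) ≠ 1 for each prime q | 24.
t^(12) mod f = 4.
t^(8) mod f = 1
Since t^(8) = 1, the order of t divides 8 < 24; not primitive.

No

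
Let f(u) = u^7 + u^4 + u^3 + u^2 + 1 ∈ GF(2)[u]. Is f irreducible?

Yes

Check for roots in GF(2): f(0) = 1; f(1) = 1.
No roots, so no linear factors.
Monic irreducibles of degree 2 over GF(2): u^2 + u + 1.
None of them divide f (all give nonzero remainder).
Monic irreducibles of degree 3 over GF(2): u^3 + u + 1, u^3 + u^2 + 1.
None of them divide f (all give nonzero remainder).
No irreducible factor of degree ≤ 3 exists, so f is irreducible over GF(2).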